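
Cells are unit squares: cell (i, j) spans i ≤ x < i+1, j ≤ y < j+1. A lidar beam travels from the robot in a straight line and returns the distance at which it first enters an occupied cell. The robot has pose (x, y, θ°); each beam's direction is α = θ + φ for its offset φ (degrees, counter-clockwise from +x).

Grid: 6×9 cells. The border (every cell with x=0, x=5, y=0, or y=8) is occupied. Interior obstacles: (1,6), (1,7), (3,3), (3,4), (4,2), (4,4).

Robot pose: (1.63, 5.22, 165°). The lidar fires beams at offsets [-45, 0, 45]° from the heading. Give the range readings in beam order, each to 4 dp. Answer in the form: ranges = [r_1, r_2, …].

beam 1: φ=-45°, α=120°
  d=(-0.5000,0.8660)  start (1,5)  tX=1.2600 tY=0.9007  stride 1/|dx|=2.0000 1/|dy|=1.1547
    cross y-line → (1,6), t=0.9007 (wall)
  → r_1 = 0.9007
beam 2: φ=0°, α=165°
  d=(-0.9659,0.2588)  start (1,5)  tX=0.6522 tY=3.0137  stride 1/|dx|=1.0353 1/|dy|=3.8637
    cross x-line → (0,5), t=0.6522 (wall)
  → r_2 = 0.6522
beam 3: φ=45°, α=210°
  d=(-0.8660,-0.5000)  start (1,5)  tX=0.7275 tY=0.4400  stride 1/|dx|=1.1547 1/|dy|=2.0000
    cross y-line → (1,4), t=0.4400
    cross x-line → (0,4), t=0.7275 (wall)
  → r_3 = 0.7275

ranges = [0.9007, 0.6522, 0.7275]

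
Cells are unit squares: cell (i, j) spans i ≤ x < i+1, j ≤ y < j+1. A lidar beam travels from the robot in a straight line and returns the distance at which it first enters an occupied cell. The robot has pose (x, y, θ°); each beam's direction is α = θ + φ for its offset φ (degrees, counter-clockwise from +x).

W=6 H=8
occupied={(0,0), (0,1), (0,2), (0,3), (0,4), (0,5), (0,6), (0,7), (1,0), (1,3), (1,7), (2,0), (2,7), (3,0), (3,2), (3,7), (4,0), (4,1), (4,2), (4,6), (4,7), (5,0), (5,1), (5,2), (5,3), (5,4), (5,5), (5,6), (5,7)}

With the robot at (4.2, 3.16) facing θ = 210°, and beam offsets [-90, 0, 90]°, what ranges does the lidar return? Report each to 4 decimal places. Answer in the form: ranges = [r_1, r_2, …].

beam 1: φ=-90°, α=120°
  cosα=-0.5000 sinα=0.8660 | (4,3) | tMaxX 0.4000 tMaxY 0.9699 | tΔX 2.0000 tΔY 1.1547
    t=0.4000 [x] (3,3)
    t=0.9699 [y] (3,4)
    t=2.1246 [y] (3,5)
    t=2.4000 [x] (2,5)
    t=3.2793 [y] (2,6)
    t=4.4000 [x] (1,6)
    t=4.4341 [y] (1,7) — stop
  → r_1 = 4.4341
beam 2: φ=0°, α=210°
  cosα=-0.8660 sinα=-0.5000 | (4,3) | tMaxX 0.2309 tMaxY 0.3200 | tΔX 1.1547 tΔY 2.0000
    t=0.2309 [x] (3,3)
    t=0.3200 [y] (3,2) — stop
  → r_2 = 0.3200
beam 3: φ=90°, α=300°
  cosα=0.5000 sinα=-0.8660 | (4,3) | tMaxX 1.6000 tMaxY 0.1848 | tΔX 2.0000 tΔY 1.1547
    t=0.1848 [y] (4,2) — stop
  → r_3 = 0.1848

ranges = [4.4341, 0.3200, 0.1848]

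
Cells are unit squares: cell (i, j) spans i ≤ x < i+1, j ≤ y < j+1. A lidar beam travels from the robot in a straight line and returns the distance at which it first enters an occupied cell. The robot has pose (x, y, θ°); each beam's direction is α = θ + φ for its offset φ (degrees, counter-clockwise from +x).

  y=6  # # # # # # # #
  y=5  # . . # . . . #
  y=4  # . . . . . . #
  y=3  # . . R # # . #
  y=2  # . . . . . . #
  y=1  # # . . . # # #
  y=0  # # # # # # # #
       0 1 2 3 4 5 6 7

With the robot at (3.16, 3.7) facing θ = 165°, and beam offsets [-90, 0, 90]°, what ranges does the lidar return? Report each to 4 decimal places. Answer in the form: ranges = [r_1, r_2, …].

ranges = [1.3459, 2.2362, 2.7952]

beam 1: φ=-90°, α=75°
  cosα=0.2588 sinα=0.9659 | (3,3) | tMaxX 3.2455 tMaxY 0.3106 | tΔX 3.8637 tΔY 1.0353
    t=0.3106 [y] (3,4)
    t=1.3459 [y] (3,5) — stop
  → r_1 = 1.3459
beam 2: φ=0°, α=165°
  cosα=-0.9659 sinα=0.2588 | (3,3) | tMaxX 0.1656 tMaxY 1.1591 | tΔX 1.0353 tΔY 3.8637
    t=0.1656 [x] (2,3)
    t=1.1591 [y] (2,4)
    t=1.2009 [x] (1,4)
    t=2.2362 [x] (0,4) — stop
  → r_2 = 2.2362
beam 3: φ=90°, α=255°
  cosα=-0.2588 sinα=-0.9659 | (3,3) | tMaxX 0.6182 tMaxY 0.7247 | tΔX 3.8637 tΔY 1.0353
    t=0.6182 [x] (2,3)
    t=0.7247 [y] (2,2)
    t=1.7600 [y] (2,1)
    t=2.7952 [y] (2,0) — stop
  → r_3 = 2.7952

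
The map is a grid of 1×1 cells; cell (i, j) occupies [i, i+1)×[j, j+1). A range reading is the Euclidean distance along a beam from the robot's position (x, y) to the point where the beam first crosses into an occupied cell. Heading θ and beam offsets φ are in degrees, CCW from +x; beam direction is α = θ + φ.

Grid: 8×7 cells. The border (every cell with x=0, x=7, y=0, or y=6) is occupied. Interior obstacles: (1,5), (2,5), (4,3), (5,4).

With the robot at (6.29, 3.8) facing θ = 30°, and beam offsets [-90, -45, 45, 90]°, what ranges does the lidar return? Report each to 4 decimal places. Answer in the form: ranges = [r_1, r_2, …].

ranges = [1.4200, 0.7350, 2.2776, 0.5800]

beam 1: φ=-90°, α=300°
  cosα=0.5000 sinα=-0.8660 | (6,3) | tMaxX 1.4200 tMaxY 0.9238 | tΔX 2.0000 tΔY 1.1547
    t=0.9238 [y] (6,2)
    t=1.4200 [x] (7,2) — stop
  → r_1 = 1.4200
beam 2: φ=-45°, α=345°
  cosα=0.9659 sinα=-0.2588 | (6,3) | tMaxX 0.7350 tMaxY 3.0910 | tΔX 1.0353 tΔY 3.8637
    t=0.7350 [x] (7,3) — stop
  → r_2 = 0.7350
beam 3: φ=45°, α=75°
  cosα=0.2588 sinα=0.9659 | (6,3) | tMaxX 2.7432 tMaxY 0.2071 | tΔX 3.8637 tΔY 1.0353
    t=0.2071 [y] (6,4)
    t=1.2423 [y] (6,5)
    t=2.2776 [y] (6,6) — stop
  → r_3 = 2.2776
beam 4: φ=90°, α=120°
  cosα=-0.5000 sinα=0.8660 | (6,3) | tMaxX 0.5800 tMaxY 0.2309 | tΔX 2.0000 tΔY 1.1547
    t=0.2309 [y] (6,4)
    t=0.5800 [x] (5,4) — stop
  → r_4 = 0.5800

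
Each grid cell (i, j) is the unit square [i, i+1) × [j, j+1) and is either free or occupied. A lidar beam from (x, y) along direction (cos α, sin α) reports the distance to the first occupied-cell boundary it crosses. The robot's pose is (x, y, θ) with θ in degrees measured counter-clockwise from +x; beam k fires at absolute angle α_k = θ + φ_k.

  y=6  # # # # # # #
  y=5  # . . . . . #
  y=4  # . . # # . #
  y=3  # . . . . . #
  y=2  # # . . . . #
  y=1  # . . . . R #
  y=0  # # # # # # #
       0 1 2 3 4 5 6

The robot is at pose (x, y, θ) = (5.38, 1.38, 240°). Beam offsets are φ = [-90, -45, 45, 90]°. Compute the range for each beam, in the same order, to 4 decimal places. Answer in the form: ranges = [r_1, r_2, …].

ranges = [5.0576, 1.4682, 0.3934, 0.7159]

beam 1: φ=-90°, α=150°
  dir = (cos 150°, sin 150°) = (-0.8660, 0.5000); from cell (5,1)
  next x-line at t=0.4388, next y-line at t=1.2400; Δt_x=1.1547, Δt_y=2.0000
    x: enter (4,1) at t=0.4388
    y: enter (4,2) at t=1.2400
    x: enter (3,2) at t=1.5935
    x: enter (2,2) at t=2.7482
    y: enter (2,3) at t=3.2400
    x: enter (1,3) at t=3.9029
    x: enter (0,3) at t=5.0576 ← occupied
  → r_1 = 5.0576
beam 2: φ=-45°, α=195°
  dir = (cos 195°, sin 195°) = (-0.9659, -0.2588); from cell (5,1)
  next x-line at t=0.3934, next y-line at t=1.4682; Δt_x=1.0353, Δt_y=3.8637
    x: enter (4,1) at t=0.3934
    x: enter (3,1) at t=1.4287
    y: enter (3,0) at t=1.4682 ← occupied
  → r_2 = 1.4682
beam 3: φ=45°, α=285°
  dir = (cos 285°, sin 285°) = (0.2588, -0.9659); from cell (5,1)
  next x-line at t=2.3955, next y-line at t=0.3934; Δt_x=3.8637, Δt_y=1.0353
    y: enter (5,0) at t=0.3934 ← occupied
  → r_3 = 0.3934
beam 4: φ=90°, α=330°
  dir = (cos 330°, sin 330°) = (0.8660, -0.5000); from cell (5,1)
  next x-line at t=0.7159, next y-line at t=0.7600; Δt_x=1.1547, Δt_y=2.0000
    x: enter (6,1) at t=0.7159 ← occupied
  → r_4 = 0.7159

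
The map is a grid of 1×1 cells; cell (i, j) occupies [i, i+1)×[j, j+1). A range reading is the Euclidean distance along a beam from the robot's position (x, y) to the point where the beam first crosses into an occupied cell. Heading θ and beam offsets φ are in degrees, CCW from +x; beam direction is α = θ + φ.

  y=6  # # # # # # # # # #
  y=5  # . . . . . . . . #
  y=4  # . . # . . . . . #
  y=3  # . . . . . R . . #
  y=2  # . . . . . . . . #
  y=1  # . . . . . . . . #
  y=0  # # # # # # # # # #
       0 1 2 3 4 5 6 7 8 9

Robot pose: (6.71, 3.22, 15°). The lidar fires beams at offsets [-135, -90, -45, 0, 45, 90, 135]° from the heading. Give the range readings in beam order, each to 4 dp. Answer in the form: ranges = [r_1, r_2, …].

ranges = [2.5634, 2.2983, 2.6443, 2.3708, 3.2101, 2.8781, 3.1292]

beam 1: φ=-135°, α=240°
  direction (-0.5000, -0.8660); cell (6,3); t to first gridline: x 1.4200, y 0.2540 (then +2.0000 / +1.1547)
    (6,2) via y @ 0.2540
    (6,1) via y @ 1.4087
    (5,1) via x @ 1.4200
    (5,0) via y @ 2.5634  # hit
  → r_1 = 2.5634
beam 2: φ=-90°, α=285°
  direction (0.2588, -0.9659); cell (6,3); t to first gridline: x 1.1205, y 0.2278 (then +3.8637 / +1.0353)
    (6,2) via y @ 0.2278
    (7,2) via x @ 1.1205
    (7,1) via y @ 1.2630
    (7,0) via y @ 2.2983  # hit
  → r_2 = 2.2983
beam 3: φ=-45°, α=330°
  direction (0.8660, -0.5000); cell (6,3); t to first gridline: x 0.3349, y 0.4400 (then +1.1547 / +2.0000)
    (7,3) via x @ 0.3349
    (7,2) via y @ 0.4400
    (8,2) via x @ 1.4896
    (8,1) via y @ 2.4400
    (9,1) via x @ 2.6443  # hit
  → r_3 = 2.6443
beam 4: φ=0°, α=15°
  direction (0.9659, 0.2588); cell (6,3); t to first gridline: x 0.3002, y 3.0137 (then +1.0353 / +3.8637)
    (7,3) via x @ 0.3002
    (8,3) via x @ 1.3355
    (9,3) via x @ 2.3708  # hit
  → r_4 = 2.3708
beam 5: φ=45°, α=60°
  direction (0.5000, 0.8660); cell (6,3); t to first gridline: x 0.5800, y 0.9007 (then +2.0000 / +1.1547)
    (7,3) via x @ 0.5800
    (7,4) via y @ 0.9007
    (7,5) via y @ 2.0554
    (8,5) via x @ 2.5800
    (8,6) via y @ 3.2101  # hit
  → r_5 = 3.2101
beam 6: φ=90°, α=105°
  direction (-0.2588, 0.9659); cell (6,3); t to first gridline: x 2.7432, y 0.8075 (then +3.8637 / +1.0353)
    (6,4) via y @ 0.8075
    (6,5) via y @ 1.8428
    (5,5) via x @ 2.7432
    (5,6) via y @ 2.8781  # hit
  → r_6 = 2.8781
beam 7: φ=135°, α=150°
  direction (-0.8660, 0.5000); cell (6,3); t to first gridline: x 0.8198, y 1.5600 (then +1.1547 / +2.0000)
    (5,3) via x @ 0.8198
    (5,4) via y @ 1.5600
    (4,4) via x @ 1.9745
    (3,4) via x @ 3.1292  # hit
  → r_7 = 3.1292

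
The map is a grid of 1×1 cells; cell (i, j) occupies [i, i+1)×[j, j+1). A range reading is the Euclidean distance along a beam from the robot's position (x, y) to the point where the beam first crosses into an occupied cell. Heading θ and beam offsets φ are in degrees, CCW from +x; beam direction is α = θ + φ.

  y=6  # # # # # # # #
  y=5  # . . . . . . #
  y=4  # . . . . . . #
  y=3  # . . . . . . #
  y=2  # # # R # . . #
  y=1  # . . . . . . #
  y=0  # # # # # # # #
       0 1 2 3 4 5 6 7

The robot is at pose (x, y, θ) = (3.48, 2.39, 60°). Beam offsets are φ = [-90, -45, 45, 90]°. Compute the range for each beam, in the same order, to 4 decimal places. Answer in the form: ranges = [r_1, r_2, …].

beam 1: φ=-90°, α=330°
  d=(0.8660,-0.5000)  start (3,2)  tX=0.6004 tY=0.7800  stride 1/|dx|=1.1547 1/|dy|=2.0000
    cross x-line → (4,2), t=0.6004 (wall)
  → r_1 = 0.6004
beam 2: φ=-45°, α=15°
  d=(0.9659,0.2588)  start (3,2)  tX=0.5383 tY=2.3569  stride 1/|dx|=1.0353 1/|dy|=3.8637
    cross x-line → (4,2), t=0.5383 (wall)
  → r_2 = 0.5383
beam 3: φ=45°, α=105°
  d=(-0.2588,0.9659)  start (3,2)  tX=1.8546 tY=0.6315  stride 1/|dx|=3.8637 1/|dy|=1.0353
    cross y-line → (3,3), t=0.6315
    cross y-line → (3,4), t=1.6668
    cross x-line → (2,4), t=1.8546
    cross y-line → (2,5), t=2.7021
    cross y-line → (2,6), t=3.7373 (wall)
  → r_3 = 3.7373
beam 4: φ=90°, α=150°
  d=(-0.8660,0.5000)  start (3,2)  tX=0.5543 tY=1.2200  stride 1/|dx|=1.1547 1/|dy|=2.0000
    cross x-line → (2,2), t=0.5543 (wall)
  → r_4 = 0.5543

ranges = [0.6004, 0.5383, 3.7373, 0.5543]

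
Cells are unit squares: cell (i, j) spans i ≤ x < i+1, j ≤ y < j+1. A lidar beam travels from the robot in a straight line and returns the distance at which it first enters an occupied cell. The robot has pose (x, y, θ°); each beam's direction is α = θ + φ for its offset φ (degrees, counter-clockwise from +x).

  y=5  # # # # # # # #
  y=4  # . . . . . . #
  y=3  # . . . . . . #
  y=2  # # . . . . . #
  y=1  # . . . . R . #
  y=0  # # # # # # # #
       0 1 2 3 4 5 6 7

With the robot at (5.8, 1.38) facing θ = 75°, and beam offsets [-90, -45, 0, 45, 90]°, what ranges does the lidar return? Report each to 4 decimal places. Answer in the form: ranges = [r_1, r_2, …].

beam 1: φ=-90°, α=345°
  direction (0.9659, -0.2588); cell (5,1); t to first gridline: x 0.2071, y 1.4682 (then +1.0353 / +3.8637)
    (6,1) via x @ 0.2071
    (7,1) via x @ 1.2423  # hit
  → r_1 = 1.2423
beam 2: φ=-45°, α=30°
  direction (0.8660, 0.5000); cell (5,1); t to first gridline: x 0.2309, y 1.2400 (then +1.1547 / +2.0000)
    (6,1) via x @ 0.2309
    (6,2) via y @ 1.2400
    (7,2) via x @ 1.3856  # hit
  → r_2 = 1.3856
beam 3: φ=0°, α=75°
  direction (0.2588, 0.9659); cell (5,1); t to first gridline: x 0.7727, y 0.6419 (then +3.8637 / +1.0353)
    (5,2) via y @ 0.6419
    (6,2) via x @ 0.7727
    (6,3) via y @ 1.6771
    (6,4) via y @ 2.7124
    (6,5) via y @ 3.7477  # hit
  → r_3 = 3.7477
beam 4: φ=45°, α=120°
  direction (-0.5000, 0.8660); cell (5,1); t to first gridline: x 1.6000, y 0.7159 (then +2.0000 / +1.1547)
    (5,2) via y @ 0.7159
    (4,2) via x @ 1.6000
    (4,3) via y @ 1.8706
    (4,4) via y @ 3.0253
    (3,4) via x @ 3.6000
    (3,5) via y @ 4.1800  # hit
  → r_4 = 4.1800
beam 5: φ=90°, α=165°
  direction (-0.9659, 0.2588); cell (5,1); t to first gridline: x 0.8282, y 2.3955 (then +1.0353 / +3.8637)
    (4,1) via x @ 0.8282
    (3,1) via x @ 1.8635
    (3,2) via y @ 2.3955
    (2,2) via x @ 2.8988
    (1,2) via x @ 3.9340  # hit
  → r_5 = 3.9340

ranges = [1.2423, 1.3856, 3.7477, 4.1800, 3.9340]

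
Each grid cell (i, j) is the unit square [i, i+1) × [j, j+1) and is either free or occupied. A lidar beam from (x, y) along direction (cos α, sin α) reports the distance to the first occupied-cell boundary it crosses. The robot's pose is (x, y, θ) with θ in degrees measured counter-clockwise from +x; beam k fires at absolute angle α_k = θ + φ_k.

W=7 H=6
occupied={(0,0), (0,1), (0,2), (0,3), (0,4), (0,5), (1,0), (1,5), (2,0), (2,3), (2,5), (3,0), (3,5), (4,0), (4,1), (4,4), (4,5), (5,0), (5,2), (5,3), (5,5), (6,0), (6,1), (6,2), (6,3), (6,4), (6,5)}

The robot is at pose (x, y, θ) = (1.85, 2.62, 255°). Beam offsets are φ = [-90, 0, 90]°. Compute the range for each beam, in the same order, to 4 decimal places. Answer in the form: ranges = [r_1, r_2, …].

beam 1: φ=-90°, α=165°
  dir = (cos 165°, sin 165°) = (-0.9659, 0.2588); from cell (1,2)
  next x-line at t=0.8800, next y-line at t=1.4682; Δt_x=1.0353, Δt_y=3.8637
    x: enter (0,2) at t=0.8800 ← occupied
  → r_1 = 0.8800
beam 2: φ=0°, α=255°
  dir = (cos 255°, sin 255°) = (-0.2588, -0.9659); from cell (1,2)
  next x-line at t=3.2841, next y-line at t=0.6419; Δt_x=3.8637, Δt_y=1.0353
    y: enter (1,1) at t=0.6419
    y: enter (1,0) at t=1.6771 ← occupied
  → r_2 = 1.6771
beam 3: φ=90°, α=345°
  dir = (cos 345°, sin 345°) = (0.9659, -0.2588); from cell (1,2)
  next x-line at t=0.1553, next y-line at t=2.3955; Δt_x=1.0353, Δt_y=3.8637
    x: enter (2,2) at t=0.1553
    x: enter (3,2) at t=1.1906
    x: enter (4,2) at t=2.2258
    y: enter (4,1) at t=2.3955 ← occupied
  → r_3 = 2.3955

ranges = [0.8800, 1.6771, 2.3955]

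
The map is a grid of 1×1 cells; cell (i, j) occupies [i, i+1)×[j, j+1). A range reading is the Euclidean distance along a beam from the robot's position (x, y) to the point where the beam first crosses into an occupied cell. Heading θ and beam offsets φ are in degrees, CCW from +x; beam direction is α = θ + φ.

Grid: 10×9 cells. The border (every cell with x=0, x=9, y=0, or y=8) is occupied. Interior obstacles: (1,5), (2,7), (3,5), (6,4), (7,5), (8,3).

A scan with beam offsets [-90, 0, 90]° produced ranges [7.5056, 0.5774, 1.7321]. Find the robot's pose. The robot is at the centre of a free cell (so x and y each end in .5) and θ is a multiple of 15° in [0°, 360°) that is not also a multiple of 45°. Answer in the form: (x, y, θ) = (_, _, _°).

(x, y, θ) = (7.5, 6.5, 300°)

The pose lattice has 50·16 = 800 candidates. Test each by forward raycasting.
  (7.5, 4.5, 120°): beam 1 = 1.7321 ≠ 7.5056 ✗
  (6.5, 5.5, 285°): beam 1 = 5.6940 ≠ 7.5056 ✗
  (4.5, 2.5, 345°): beam 1 = 1.5529 ≠ 7.5056 ✗
  (5.5, 2.5, 30°): beam 1 = 1.7321 ≠ 7.5056 ✗
  (3.5, 7.5, 330°): beam 1 = 5.0000 ≠ 7.5056 ✗
  …
  (7.5, 6.5, 300°): r_1=7.5056, r_2=0.5774, r_3=1.7321 — all match ✓
Unique over the lattice → pose = (7.5, 6.5, 300°).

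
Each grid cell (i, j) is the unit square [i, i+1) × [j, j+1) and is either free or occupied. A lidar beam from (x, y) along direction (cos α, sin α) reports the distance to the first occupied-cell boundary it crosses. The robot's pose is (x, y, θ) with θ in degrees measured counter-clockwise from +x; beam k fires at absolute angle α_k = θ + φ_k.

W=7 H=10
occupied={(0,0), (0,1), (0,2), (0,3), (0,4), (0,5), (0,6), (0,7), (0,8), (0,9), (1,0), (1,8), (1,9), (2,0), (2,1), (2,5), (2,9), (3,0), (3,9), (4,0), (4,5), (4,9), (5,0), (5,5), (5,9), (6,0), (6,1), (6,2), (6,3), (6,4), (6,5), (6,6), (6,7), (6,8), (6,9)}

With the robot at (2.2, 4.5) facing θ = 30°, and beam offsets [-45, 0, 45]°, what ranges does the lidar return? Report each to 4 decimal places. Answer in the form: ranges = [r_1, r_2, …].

beam 1: φ=-45°, α=345°
  cosα=0.9659 sinα=-0.2588 | (2,4) | tMaxX 0.8282 tMaxY 1.9319 | tΔX 1.0353 tΔY 3.8637
    t=0.8282 [x] (3,4)
    t=1.8635 [x] (4,4)
    t=1.9319 [y] (4,3)
    t=2.8988 [x] (5,3)
    t=3.9340 [x] (6,3) — stop
  → r_1 = 3.9340
beam 2: φ=0°, α=30°
  cosα=0.8660 sinα=0.5000 | (2,4) | tMaxX 0.9238 tMaxY 1.0000 | tΔX 1.1547 tΔY 2.0000
    t=0.9238 [x] (3,4)
    t=1.0000 [y] (3,5)
    t=2.0785 [x] (4,5) — stop
  → r_2 = 2.0785
beam 3: φ=45°, α=75°
  cosα=0.2588 sinα=0.9659 | (2,4) | tMaxX 3.0910 tMaxY 0.5176 | tΔX 3.8637 tΔY 1.0353
    t=0.5176 [y] (2,5) — stop
  → r_3 = 0.5176

ranges = [3.9340, 2.0785, 0.5176]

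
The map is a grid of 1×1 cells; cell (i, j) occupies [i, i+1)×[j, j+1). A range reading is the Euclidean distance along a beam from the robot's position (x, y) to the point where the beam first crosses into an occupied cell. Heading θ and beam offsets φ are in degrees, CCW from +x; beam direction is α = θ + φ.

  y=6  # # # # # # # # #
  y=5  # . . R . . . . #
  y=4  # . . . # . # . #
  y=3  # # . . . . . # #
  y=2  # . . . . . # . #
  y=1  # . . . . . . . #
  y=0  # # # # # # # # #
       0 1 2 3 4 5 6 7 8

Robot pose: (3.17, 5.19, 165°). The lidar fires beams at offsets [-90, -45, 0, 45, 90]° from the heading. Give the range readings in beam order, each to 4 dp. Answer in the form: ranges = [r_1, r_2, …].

ranges = [0.8386, 0.9353, 2.2465, 2.3800, 4.3378]

beam 1: φ=-90°, α=75°
  dir = (cos 75°, sin 75°) = (0.2588, 0.9659); from cell (3,5)
  next x-line at t=3.2069, next y-line at t=0.8386; Δt_x=3.8637, Δt_y=1.0353
    y: enter (3,6) at t=0.8386 ← occupied
  → r_1 = 0.8386
beam 2: φ=-45°, α=120°
  dir = (cos 120°, sin 120°) = (-0.5000, 0.8660); from cell (3,5)
  next x-line at t=0.3400, next y-line at t=0.9353; Δt_x=2.0000, Δt_y=1.1547
    x: enter (2,5) at t=0.3400
    y: enter (2,6) at t=0.9353 ← occupied
  → r_2 = 0.9353
beam 3: φ=0°, α=165°
  dir = (cos 165°, sin 165°) = (-0.9659, 0.2588); from cell (3,5)
  next x-line at t=0.1760, next y-line at t=3.1296; Δt_x=1.0353, Δt_y=3.8637
    x: enter (2,5) at t=0.1760
    x: enter (1,5) at t=1.2113
    x: enter (0,5) at t=2.2465 ← occupied
  → r_3 = 2.2465
beam 4: φ=45°, α=210°
  dir = (cos 210°, sin 210°) = (-0.8660, -0.5000); from cell (3,5)
  next x-line at t=0.1963, next y-line at t=0.3800; Δt_x=1.1547, Δt_y=2.0000
    x: enter (2,5) at t=0.1963
    y: enter (2,4) at t=0.3800
    x: enter (1,4) at t=1.3510
    y: enter (1,3) at t=2.3800 ← occupied
  → r_4 = 2.3800
beam 5: φ=90°, α=255°
  dir = (cos 255°, sin 255°) = (-0.2588, -0.9659); from cell (3,5)
  next x-line at t=0.6568, next y-line at t=0.1967; Δt_x=3.8637, Δt_y=1.0353
    y: enter (3,4) at t=0.1967
    x: enter (2,4) at t=0.6568
    y: enter (2,3) at t=1.2320
    y: enter (2,2) at t=2.2673
    y: enter (2,1) at t=3.3025
    y: enter (2,0) at t=4.3378 ← occupied
  → r_5 = 4.3378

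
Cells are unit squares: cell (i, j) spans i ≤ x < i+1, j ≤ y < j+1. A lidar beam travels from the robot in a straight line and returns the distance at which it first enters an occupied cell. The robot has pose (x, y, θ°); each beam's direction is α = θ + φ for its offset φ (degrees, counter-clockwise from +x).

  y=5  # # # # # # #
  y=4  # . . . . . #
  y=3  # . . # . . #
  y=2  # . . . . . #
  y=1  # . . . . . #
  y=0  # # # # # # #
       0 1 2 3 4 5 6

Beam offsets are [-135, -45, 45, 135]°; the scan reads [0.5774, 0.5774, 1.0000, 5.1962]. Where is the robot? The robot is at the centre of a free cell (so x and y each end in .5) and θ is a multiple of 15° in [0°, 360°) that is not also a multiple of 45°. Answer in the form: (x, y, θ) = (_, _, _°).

(x, y, θ) = (5.5, 1.5, 15°)

Enumerate (i+0.5, j+0.5, θ) over the 19 free cells and 16 admissible headings. For each, cast all 4 beams and compare to the given ranges.
  (4.5, 2.5, 255°): beam 1 = 1.0000 ≠ 0.5774 ✗
  (4.5, 2.5, 75°): beam 1 = 1.7321 ≠ 0.5774 ✗
  (3.5, 4.5, 285°): beam 1 = 1.0000 ≠ 0.5774 ✗
  (4.5, 2.5, 105°): beam 1 = 1.7321 ≠ 0.5774 ✗
  …
  (5.5, 1.5, 15°): r_1=0.5774, r_2=0.5774, r_3=1.0000, r_4=5.1962 — all match ✓
Unique over the lattice → pose = (5.5, 1.5, 15°).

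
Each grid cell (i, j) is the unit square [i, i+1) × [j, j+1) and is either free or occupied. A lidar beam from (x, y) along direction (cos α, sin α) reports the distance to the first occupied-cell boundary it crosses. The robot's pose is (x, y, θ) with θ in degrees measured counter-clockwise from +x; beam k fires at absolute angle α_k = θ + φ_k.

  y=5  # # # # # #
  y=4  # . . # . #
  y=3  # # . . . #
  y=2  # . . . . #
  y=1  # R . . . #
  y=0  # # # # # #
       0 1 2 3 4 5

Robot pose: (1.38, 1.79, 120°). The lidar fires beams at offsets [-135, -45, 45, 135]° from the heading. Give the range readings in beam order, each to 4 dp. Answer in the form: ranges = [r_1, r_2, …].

ranges = [3.0523, 1.2527, 0.3934, 0.8179]

beam 1: φ=-135°, α=345°
  d=(0.9659,-0.2588)  start (1,1)  tX=0.6419 tY=3.0523  stride 1/|dx|=1.0353 1/|dy|=3.8637
    cross x-line → (2,1), t=0.6419
    cross x-line → (3,1), t=1.6771
    cross x-line → (4,1), t=2.7124
    cross y-line → (4,0), t=3.0523 (wall)
  → r_1 = 3.0523
beam 2: φ=-45°, α=75°
  d=(0.2588,0.9659)  start (1,1)  tX=2.3955 tY=0.2174  stride 1/|dx|=3.8637 1/|dy|=1.0353
    cross y-line → (1,2), t=0.2174
    cross y-line → (1,3), t=1.2527 (wall)
  → r_2 = 1.2527
beam 3: φ=45°, α=165°
  d=(-0.9659,0.2588)  start (1,1)  tX=0.3934 tY=0.8114  stride 1/|dx|=1.0353 1/|dy|=3.8637
    cross x-line → (0,1), t=0.3934 (wall)
  → r_3 = 0.3934
beam 4: φ=135°, α=255°
  d=(-0.2588,-0.9659)  start (1,1)  tX=1.4682 tY=0.8179  stride 1/|dx|=3.8637 1/|dy|=1.0353
    cross y-line → (1,0), t=0.8179 (wall)
  → r_4 = 0.8179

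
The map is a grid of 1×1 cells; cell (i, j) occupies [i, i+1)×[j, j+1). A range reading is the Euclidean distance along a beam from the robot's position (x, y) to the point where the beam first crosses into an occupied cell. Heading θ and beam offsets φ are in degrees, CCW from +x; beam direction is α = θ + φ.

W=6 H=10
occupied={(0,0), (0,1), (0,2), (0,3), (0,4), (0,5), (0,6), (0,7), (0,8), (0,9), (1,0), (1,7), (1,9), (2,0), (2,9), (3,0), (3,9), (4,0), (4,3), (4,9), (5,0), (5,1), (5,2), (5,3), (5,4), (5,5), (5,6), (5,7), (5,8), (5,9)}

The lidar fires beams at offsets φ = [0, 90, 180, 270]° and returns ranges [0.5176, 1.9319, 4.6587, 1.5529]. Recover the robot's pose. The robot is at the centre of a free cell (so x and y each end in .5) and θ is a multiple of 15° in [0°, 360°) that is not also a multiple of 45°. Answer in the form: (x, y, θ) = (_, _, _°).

(x, y, θ) = (3.5, 8.5, 105°)

The pose lattice has 30·16 = 480 candidates. Test each by forward raycasting.
  (2.5, 7.5, 75°): beam 1 = 1.5529 ≠ 0.5176 ✗
  (4.5, 5.5, 285°): beam 1 = 1.5529 ≠ 0.5176 ✗
  (4.5, 5.5, 120°): beam 1 = 4.0415 ≠ 0.5176 ✗
  …
  (3.5, 8.5, 105°): r_1=0.5176, r_2=1.9319, r_3=4.6587, r_4=1.5529 — all match ✓
No second candidate reproduces the full scan.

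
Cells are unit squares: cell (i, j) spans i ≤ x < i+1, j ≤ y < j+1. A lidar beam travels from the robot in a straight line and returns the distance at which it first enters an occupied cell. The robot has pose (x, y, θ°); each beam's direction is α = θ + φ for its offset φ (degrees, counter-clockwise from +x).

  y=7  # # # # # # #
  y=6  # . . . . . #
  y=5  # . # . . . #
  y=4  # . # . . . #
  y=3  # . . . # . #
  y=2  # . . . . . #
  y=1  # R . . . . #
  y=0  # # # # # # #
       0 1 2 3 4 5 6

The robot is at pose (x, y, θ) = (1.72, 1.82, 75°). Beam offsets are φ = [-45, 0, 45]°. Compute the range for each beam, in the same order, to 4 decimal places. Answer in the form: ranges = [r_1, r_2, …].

beam 1: φ=-45°, α=30°
  direction (0.8660, 0.5000); cell (1,1); t to first gridline: x 0.3233, y 0.3600 (then +1.1547 / +2.0000)
    (2,1) via x @ 0.3233
    (2,2) via y @ 0.3600
    (3,2) via x @ 1.4780
    (3,3) via y @ 2.3600
    (4,3) via x @ 2.6327  # hit
  → r_1 = 2.6327
beam 2: φ=0°, α=75°
  direction (0.2588, 0.9659); cell (1,1); t to first gridline: x 1.0818, y 0.1863 (then +3.8637 / +1.0353)
    (1,2) via y @ 0.1863
    (2,2) via x @ 1.0818
    (2,3) via y @ 1.2216
    (2,4) via y @ 2.2569  # hit
  → r_2 = 2.2569
beam 3: φ=45°, α=120°
  direction (-0.5000, 0.8660); cell (1,1); t to first gridline: x 1.4400, y 0.2078 (then +2.0000 / +1.1547)
    (1,2) via y @ 0.2078
    (1,3) via y @ 1.3625
    (0,3) via x @ 1.4400  # hit
  → r_3 = 1.4400

ranges = [2.6327, 2.2569, 1.4400]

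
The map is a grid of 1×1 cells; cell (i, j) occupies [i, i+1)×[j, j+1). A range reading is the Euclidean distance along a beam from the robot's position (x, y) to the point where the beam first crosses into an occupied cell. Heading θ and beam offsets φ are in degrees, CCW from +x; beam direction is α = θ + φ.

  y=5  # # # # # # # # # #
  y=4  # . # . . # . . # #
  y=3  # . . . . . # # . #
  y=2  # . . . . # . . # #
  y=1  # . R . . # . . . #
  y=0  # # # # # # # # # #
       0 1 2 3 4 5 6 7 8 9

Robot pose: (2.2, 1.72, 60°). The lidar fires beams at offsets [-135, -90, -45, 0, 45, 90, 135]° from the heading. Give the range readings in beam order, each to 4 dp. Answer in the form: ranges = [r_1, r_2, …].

ranges = [0.7454, 1.4400, 2.8988, 3.7874, 3.3957, 1.3856, 1.2423]

beam 1: φ=-135°, α=285°
  d=(0.2588,-0.9659)  start (2,1)  tX=3.0910 tY=0.7454  stride 1/|dx|=3.8637 1/|dy|=1.0353
    cross y-line → (2,0), t=0.7454 (wall)
  → r_1 = 0.7454
beam 2: φ=-90°, α=330°
  d=(0.8660,-0.5000)  start (2,1)  tX=0.9238 tY=1.4400  stride 1/|dx|=1.1547 1/|dy|=2.0000
    cross x-line → (3,1), t=0.9238
    cross y-line → (3,0), t=1.4400 (wall)
  → r_2 = 1.4400
beam 3: φ=-45°, α=15°
  d=(0.9659,0.2588)  start (2,1)  tX=0.8282 tY=1.0818  stride 1/|dx|=1.0353 1/|dy|=3.8637
    cross x-line → (3,1), t=0.8282
    cross y-line → (3,2), t=1.0818
    cross x-line → (4,2), t=1.8635
    cross x-line → (5,2), t=2.8988 (wall)
  → r_3 = 2.8988
beam 4: φ=0°, α=60°
  d=(0.5000,0.8660)  start (2,1)  tX=1.6000 tY=0.3233  stride 1/|dx|=2.0000 1/|dy|=1.1547
    cross y-line → (2,2), t=0.3233
    cross y-line → (2,3), t=1.4780
    cross x-line → (3,3), t=1.6000
    cross y-line → (3,4), t=2.6327
    cross x-line → (4,4), t=3.6000
    cross y-line → (4,5), t=3.7874 (wall)
  → r_4 = 3.7874
beam 5: φ=45°, α=105°
  d=(-0.2588,0.9659)  start (2,1)  tX=0.7727 tY=0.2899  stride 1/|dx|=3.8637 1/|dy|=1.0353
    cross y-line → (2,2), t=0.2899
    cross x-line → (1,2), t=0.7727
    cross y-line → (1,3), t=1.3252
    cross y-line → (1,4), t=2.3604
    cross y-line → (1,5), t=3.3957 (wall)
  → r_5 = 3.3957
beam 6: φ=90°, α=150°
  d=(-0.8660,0.5000)  start (2,1)  tX=0.2309 tY=0.5600  stride 1/|dx|=1.1547 1/|dy|=2.0000
    cross x-line → (1,1), t=0.2309
    cross y-line → (1,2), t=0.5600
    cross x-line → (0,2), t=1.3856 (wall)
  → r_6 = 1.3856
beam 7: φ=135°, α=195°
  d=(-0.9659,-0.2588)  start (2,1)  tX=0.2071 tY=2.7819  stride 1/|dx|=1.0353 1/|dy|=3.8637
    cross x-line → (1,1), t=0.2071
    cross x-line → (0,1), t=1.2423 (wall)
  → r_7 = 1.2423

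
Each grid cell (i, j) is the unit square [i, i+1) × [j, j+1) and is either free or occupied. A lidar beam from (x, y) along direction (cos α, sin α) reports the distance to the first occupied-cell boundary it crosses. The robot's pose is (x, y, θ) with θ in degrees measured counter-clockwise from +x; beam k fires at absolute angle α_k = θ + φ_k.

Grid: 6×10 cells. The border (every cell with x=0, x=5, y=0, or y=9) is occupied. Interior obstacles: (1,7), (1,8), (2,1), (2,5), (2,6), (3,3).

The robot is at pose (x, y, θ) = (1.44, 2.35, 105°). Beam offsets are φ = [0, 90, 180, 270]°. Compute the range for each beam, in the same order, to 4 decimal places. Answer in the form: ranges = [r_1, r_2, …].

ranges = [1.7000, 0.4555, 1.3976, 2.5114]

beam 1: φ=0°, α=105°
  direction (-0.2588, 0.9659); cell (1,2); t to first gridline: x 1.7000, y 0.6729 (then +3.8637 / +1.0353)
    (1,3) via y @ 0.6729
    (0,3) via x @ 1.7000  # hit
  → r_1 = 1.7000
beam 2: φ=90°, α=195°
  direction (-0.9659, -0.2588); cell (1,2); t to first gridline: x 0.4555, y 1.3523 (then +1.0353 / +3.8637)
    (0,2) via x @ 0.4555  # hit
  → r_2 = 0.4555
beam 3: φ=180°, α=285°
  direction (0.2588, -0.9659); cell (1,2); t to first gridline: x 2.1637, y 0.3623 (then +3.8637 / +1.0353)
    (1,1) via y @ 0.3623
    (1,0) via y @ 1.3976  # hit
  → r_3 = 1.3976
beam 4: φ=270°, α=15°
  direction (0.9659, 0.2588); cell (1,2); t to first gridline: x 0.5798, y 2.5114 (then +1.0353 / +3.8637)
    (2,2) via x @ 0.5798
    (3,2) via x @ 1.6150
    (3,3) via y @ 2.5114  # hit
  → r_4 = 2.5114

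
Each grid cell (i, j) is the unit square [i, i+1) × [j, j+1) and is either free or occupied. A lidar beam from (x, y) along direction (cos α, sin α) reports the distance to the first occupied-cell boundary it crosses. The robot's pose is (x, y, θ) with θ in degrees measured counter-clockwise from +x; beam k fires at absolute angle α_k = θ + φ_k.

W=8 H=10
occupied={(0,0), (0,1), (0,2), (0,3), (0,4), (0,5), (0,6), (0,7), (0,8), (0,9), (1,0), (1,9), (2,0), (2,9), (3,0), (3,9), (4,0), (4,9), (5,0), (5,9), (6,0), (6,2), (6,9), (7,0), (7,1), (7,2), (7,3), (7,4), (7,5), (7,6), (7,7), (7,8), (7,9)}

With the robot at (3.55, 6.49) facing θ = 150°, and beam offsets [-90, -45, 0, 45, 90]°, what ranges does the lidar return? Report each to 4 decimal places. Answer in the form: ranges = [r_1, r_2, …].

beam 1: φ=-90°, α=60°
  d=(0.5000,0.8660)  start (3,6)  tX=0.9000 tY=0.5889  stride 1/|dx|=2.0000 1/|dy|=1.1547
    cross y-line → (3,7), t=0.5889
    cross x-line → (4,7), t=0.9000
    cross y-line → (4,8), t=1.7436
    cross y-line → (4,9), t=2.8983 (wall)
  → r_1 = 2.8983
beam 2: φ=-45°, α=105°
  d=(-0.2588,0.9659)  start (3,6)  tX=2.1250 tY=0.5280  stride 1/|dx|=3.8637 1/|dy|=1.0353
    cross y-line → (3,7), t=0.5280
    cross y-line → (3,8), t=1.5633
    cross x-line → (2,8), t=2.1250
    cross y-line → (2,9), t=2.5985 (wall)
  → r_2 = 2.5985
beam 3: φ=0°, α=150°
  d=(-0.8660,0.5000)  start (3,6)  tX=0.6351 tY=1.0200  stride 1/|dx|=1.1547 1/|dy|=2.0000
    cross x-line → (2,6), t=0.6351
    cross y-line → (2,7), t=1.0200
    cross x-line → (1,7), t=1.7898
    cross x-line → (0,7), t=2.9445 (wall)
  → r_3 = 2.9445
beam 4: φ=45°, α=195°
  d=(-0.9659,-0.2588)  start (3,6)  tX=0.5694 tY=1.8932  stride 1/|dx|=1.0353 1/|dy|=3.8637
    cross x-line → (2,6), t=0.5694
    cross x-line → (1,6), t=1.6047
    cross y-line → (1,5), t=1.8932
    cross x-line → (0,5), t=2.6400 (wall)
  → r_4 = 2.6400
beam 5: φ=90°, α=240°
  d=(-0.5000,-0.8660)  start (3,6)  tX=1.1000 tY=0.5658  stride 1/|dx|=2.0000 1/|dy|=1.1547
    cross y-line → (3,5), t=0.5658
    cross x-line → (2,5), t=1.1000
    cross y-line → (2,4), t=1.7205
    cross y-line → (2,3), t=2.8752
    cross x-line → (1,3), t=3.1000
    cross y-line → (1,2), t=4.0299
    cross x-line → (0,2), t=5.1000 (wall)
  → r_5 = 5.1000

ranges = [2.8983, 2.5985, 2.9445, 2.6400, 5.1000]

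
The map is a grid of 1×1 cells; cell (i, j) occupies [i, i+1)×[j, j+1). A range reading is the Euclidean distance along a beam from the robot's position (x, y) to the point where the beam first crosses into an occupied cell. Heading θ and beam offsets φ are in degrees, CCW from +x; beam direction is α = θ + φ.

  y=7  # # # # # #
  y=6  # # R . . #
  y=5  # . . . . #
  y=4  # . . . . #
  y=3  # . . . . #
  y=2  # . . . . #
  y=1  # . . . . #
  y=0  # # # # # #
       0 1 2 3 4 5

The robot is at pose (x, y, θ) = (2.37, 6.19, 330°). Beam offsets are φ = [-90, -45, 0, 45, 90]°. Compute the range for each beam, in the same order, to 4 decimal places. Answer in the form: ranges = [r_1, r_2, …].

ranges = [2.7400, 5.3731, 3.0369, 2.7228, 0.9353]

beam 1: φ=-90°, α=240°
  dir = (cos 240°, sin 240°) = (-0.5000, -0.8660); from cell (2,6)
  next x-line at t=0.7400, next y-line at t=0.2194; Δt_x=2.0000, Δt_y=1.1547
    y: enter (2,5) at t=0.2194
    x: enter (1,5) at t=0.7400
    y: enter (1,4) at t=1.3741
    y: enter (1,3) at t=2.5288
    x: enter (0,3) at t=2.7400 ← occupied
  → r_1 = 2.7400
beam 2: φ=-45°, α=285°
  dir = (cos 285°, sin 285°) = (0.2588, -0.9659); from cell (2,6)
  next x-line at t=2.4341, next y-line at t=0.1967; Δt_x=3.8637, Δt_y=1.0353
    y: enter (2,5) at t=0.1967
    y: enter (2,4) at t=1.2320
    y: enter (2,3) at t=2.2673
    x: enter (3,3) at t=2.4341
    y: enter (3,2) at t=3.3025
    y: enter (3,1) at t=4.3378
    y: enter (3,0) at t=5.3731 ← occupied
  → r_2 = 5.3731
beam 3: φ=0°, α=330°
  dir = (cos 330°, sin 330°) = (0.8660, -0.5000); from cell (2,6)
  next x-line at t=0.7275, next y-line at t=0.3800; Δt_x=1.1547, Δt_y=2.0000
    y: enter (2,5) at t=0.3800
    x: enter (3,5) at t=0.7275
    x: enter (4,5) at t=1.8822
    y: enter (4,4) at t=2.3800
    x: enter (5,4) at t=3.0369 ← occupied
  → r_3 = 3.0369
beam 4: φ=45°, α=15°
  dir = (cos 15°, sin 15°) = (0.9659, 0.2588); from cell (2,6)
  next x-line at t=0.6522, next y-line at t=3.1296; Δt_x=1.0353, Δt_y=3.8637
    x: enter (3,6) at t=0.6522
    x: enter (4,6) at t=1.6875
    x: enter (5,6) at t=2.7228 ← occupied
  → r_4 = 2.7228
beam 5: φ=90°, α=60°
  dir = (cos 60°, sin 60°) = (0.5000, 0.8660); from cell (2,6)
  next x-line at t=1.2600, next y-line at t=0.9353; Δt_x=2.0000, Δt_y=1.1547
    y: enter (2,7) at t=0.9353 ← occupied
  → r_5 = 0.9353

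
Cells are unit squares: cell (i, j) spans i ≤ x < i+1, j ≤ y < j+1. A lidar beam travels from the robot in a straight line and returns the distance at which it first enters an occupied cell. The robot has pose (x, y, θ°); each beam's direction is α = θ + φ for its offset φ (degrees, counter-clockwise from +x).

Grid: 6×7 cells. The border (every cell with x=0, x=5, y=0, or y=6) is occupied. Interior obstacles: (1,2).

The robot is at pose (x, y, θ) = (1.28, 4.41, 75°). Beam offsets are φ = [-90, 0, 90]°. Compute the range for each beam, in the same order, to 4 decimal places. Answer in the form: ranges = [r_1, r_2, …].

ranges = [3.8512, 1.6461, 0.2899]

beam 1: φ=-90°, α=345°
  dir = (cos 345°, sin 345°) = (0.9659, -0.2588); from cell (1,4)
  next x-line at t=0.7454, next y-line at t=1.5841; Δt_x=1.0353, Δt_y=3.8637
    x: enter (2,4) at t=0.7454
    y: enter (2,3) at t=1.5841
    x: enter (3,3) at t=1.7807
    x: enter (4,3) at t=2.8160
    x: enter (5,3) at t=3.8512 ← occupied
  → r_1 = 3.8512
beam 2: φ=0°, α=75°
  dir = (cos 75°, sin 75°) = (0.2588, 0.9659); from cell (1,4)
  next x-line at t=2.7819, next y-line at t=0.6108; Δt_x=3.8637, Δt_y=1.0353
    y: enter (1,5) at t=0.6108
    y: enter (1,6) at t=1.6461 ← occupied
  → r_2 = 1.6461
beam 3: φ=90°, α=165°
  dir = (cos 165°, sin 165°) = (-0.9659, 0.2588); from cell (1,4)
  next x-line at t=0.2899, next y-line at t=2.2796; Δt_x=1.0353, Δt_y=3.8637
    x: enter (0,4) at t=0.2899 ← occupied
  → r_3 = 0.2899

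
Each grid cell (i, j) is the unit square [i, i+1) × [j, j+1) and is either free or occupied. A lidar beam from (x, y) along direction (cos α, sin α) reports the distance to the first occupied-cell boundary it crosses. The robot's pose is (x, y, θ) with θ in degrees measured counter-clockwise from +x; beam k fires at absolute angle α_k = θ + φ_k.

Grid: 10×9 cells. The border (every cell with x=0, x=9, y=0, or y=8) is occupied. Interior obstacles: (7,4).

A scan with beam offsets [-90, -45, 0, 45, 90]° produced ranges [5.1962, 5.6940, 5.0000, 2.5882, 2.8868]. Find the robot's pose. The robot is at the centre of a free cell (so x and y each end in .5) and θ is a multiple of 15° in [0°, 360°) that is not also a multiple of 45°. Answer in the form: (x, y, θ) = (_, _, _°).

Enumerate (i+0.5, j+0.5, θ) over the 55 free cells and 16 admissible headings. For each, cast all 5 beams and compare to the given ranges.
  (1.5, 4.5, 195°): beam 1 = 1.9319 ≠ 5.1962 ✗
  (7.5, 7.5, 165°): beam 1 = 0.5176 ≠ 5.1962 ✗
  (6.5, 1.5, 345°): beam 1 = 0.5176 ≠ 5.1962 ✗
  (2.5, 7.5, 30°): beam 1 = 7.5056 ≠ 5.1962 ✗
  (5.5, 6.5, 330°): beam 1 = 6.3509 ≠ 5.1962 ✗
  …
  (6.5, 3.5, 210°): r_1=5.1962, r_2=5.6940, r_3=5.0000, r_4=2.5882, r_5=2.8868 — all match ✓
No second candidate reproduces the full scan.

(x, y, θ) = (6.5, 3.5, 210°)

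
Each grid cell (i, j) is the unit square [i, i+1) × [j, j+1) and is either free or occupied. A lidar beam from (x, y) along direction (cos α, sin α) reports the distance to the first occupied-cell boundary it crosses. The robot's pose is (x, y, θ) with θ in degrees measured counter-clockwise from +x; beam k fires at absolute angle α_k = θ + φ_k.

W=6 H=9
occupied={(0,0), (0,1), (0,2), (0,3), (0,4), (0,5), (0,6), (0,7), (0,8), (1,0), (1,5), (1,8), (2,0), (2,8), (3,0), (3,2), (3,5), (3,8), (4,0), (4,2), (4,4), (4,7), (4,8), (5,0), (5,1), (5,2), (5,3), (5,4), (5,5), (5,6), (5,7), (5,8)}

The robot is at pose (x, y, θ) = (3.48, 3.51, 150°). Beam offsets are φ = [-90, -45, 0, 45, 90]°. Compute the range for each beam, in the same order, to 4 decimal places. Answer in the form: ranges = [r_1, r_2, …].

ranges = [1.0400, 1.5426, 2.8637, 2.5675, 0.5889]

beam 1: φ=-90°, α=60°
  direction (0.5000, 0.8660); cell (3,3); t to first gridline: x 1.0400, y 0.5658 (then +2.0000 / +1.1547)
    (3,4) via y @ 0.5658
    (4,4) via x @ 1.0400  # hit
  → r_1 = 1.0400
beam 2: φ=-45°, α=105°
  direction (-0.2588, 0.9659); cell (3,3); t to first gridline: x 1.8546, y 0.5073 (then +3.8637 / +1.0353)
    (3,4) via y @ 0.5073
    (3,5) via y @ 1.5426  # hit
  → r_2 = 1.5426
beam 3: φ=0°, α=150°
  direction (-0.8660, 0.5000); cell (3,3); t to first gridline: x 0.5543, y 0.9800 (then +1.1547 / +2.0000)
    (2,3) via x @ 0.5543
    (2,4) via y @ 0.9800
    (1,4) via x @ 1.7090
    (0,4) via x @ 2.8637  # hit
  → r_3 = 2.8637
beam 4: φ=45°, α=195°
  direction (-0.9659, -0.2588); cell (3,3); t to first gridline: x 0.4969, y 1.9705 (then +1.0353 / +3.8637)
    (2,3) via x @ 0.4969
    (1,3) via x @ 1.5322
    (1,2) via y @ 1.9705
    (0,2) via x @ 2.5675  # hit
  → r_4 = 2.5675
beam 5: φ=90°, α=240°
  direction (-0.5000, -0.8660); cell (3,3); t to first gridline: x 0.9600, y 0.5889 (then +2.0000 / +1.1547)
    (3,2) via y @ 0.5889  # hit
  → r_5 = 0.5889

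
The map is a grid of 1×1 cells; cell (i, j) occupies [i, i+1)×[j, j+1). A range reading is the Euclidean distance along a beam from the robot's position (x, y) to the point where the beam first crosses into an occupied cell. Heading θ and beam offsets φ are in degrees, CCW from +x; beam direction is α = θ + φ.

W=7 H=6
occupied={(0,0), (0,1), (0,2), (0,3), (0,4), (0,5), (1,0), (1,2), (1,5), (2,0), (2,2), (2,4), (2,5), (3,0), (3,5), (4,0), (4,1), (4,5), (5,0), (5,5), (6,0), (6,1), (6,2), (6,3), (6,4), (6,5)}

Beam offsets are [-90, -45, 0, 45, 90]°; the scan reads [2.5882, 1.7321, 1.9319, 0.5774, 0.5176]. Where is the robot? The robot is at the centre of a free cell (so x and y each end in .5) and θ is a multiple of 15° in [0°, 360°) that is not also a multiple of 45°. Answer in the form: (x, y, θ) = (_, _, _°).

Candidates: 16 free-cell centres × 16 headings = 256 poses. Raycast each; keep the one whose scan matches to 4 dp.
  (3.5, 1.5, 105°): beam 1 = 0.5176 ≠ 2.5882 ✗
  (2.5, 3.5, 195°): beam 1 = 0.5176 ≠ 2.5882 ✗
  (2.5, 1.5, 15°): beam 1 = 0.5176 ≠ 2.5882 ✗
  (1.5, 1.5, 75°): beam 1 = 1.9319 ≠ 2.5882 ✗
  (5.5, 2.5, 105°): beam 1 = 0.5176 ≠ 2.5882 ✗
  …
  (5.5, 3.5, 285°): r_1=2.5882, r_2=1.7321, r_3=1.9319, r_4=0.5774, r_5=0.5176 — all match ✓
Only this pose fits every beam.

(x, y, θ) = (5.5, 3.5, 285°)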